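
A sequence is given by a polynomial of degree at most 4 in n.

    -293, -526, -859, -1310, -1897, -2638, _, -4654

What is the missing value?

-3551

Using the first 6 terms:
First differences: -233  -333  -451  -587  -741
Second differences: -100  -118  -136  -154
Third differences: -18  -18  -18
Constant third difference = -18.
Extend forward: -154 − 18 = -172;  -741 − 172 = -913;  -2638 − 913 = -3551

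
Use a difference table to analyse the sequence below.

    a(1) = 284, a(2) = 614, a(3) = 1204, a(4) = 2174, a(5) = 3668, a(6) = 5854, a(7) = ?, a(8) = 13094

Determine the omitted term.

Using the first 6 terms:
D1: 330  590  970  1494  2186
D2: 260  380  524  692
D3: 120  144  168
D4: 24  24
Constant fourth difference = 24.
Extend forward: 168 + 24 = 192;  692 + 192 = 884;  2186 + 884 = 3070;  5854 + 3070 = 8924

8924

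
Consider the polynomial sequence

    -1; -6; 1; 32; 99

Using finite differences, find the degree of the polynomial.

First differences: -5, 7, 31, 67
Second differences: 12, 24, 36
Third differences: 12, 12
The third differences are constant, so the polynomial has degree 3.

3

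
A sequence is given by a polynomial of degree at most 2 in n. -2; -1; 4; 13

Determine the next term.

26

First differences: 1, 5, 9
Second differences: 4, 4
Constant second difference = 4, so extend:
9 + 4 = 13;  13 + 13 = 26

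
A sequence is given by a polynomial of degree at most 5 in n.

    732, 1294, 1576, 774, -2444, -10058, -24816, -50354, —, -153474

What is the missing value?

-91316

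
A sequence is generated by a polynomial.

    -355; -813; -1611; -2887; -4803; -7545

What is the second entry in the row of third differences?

First differences: -458, -798, -1276, -1916, -2742
Second differences: -340, -478, -640, -826
Third differences: -138, -162, -186
Fourth differences: -24, -24

-162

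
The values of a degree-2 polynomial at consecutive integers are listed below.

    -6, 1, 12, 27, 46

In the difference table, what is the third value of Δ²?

Δ: 7, 11, 15, 19
Δ²: 4, 4, 4

4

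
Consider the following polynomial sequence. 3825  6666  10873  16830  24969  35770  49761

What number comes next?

67518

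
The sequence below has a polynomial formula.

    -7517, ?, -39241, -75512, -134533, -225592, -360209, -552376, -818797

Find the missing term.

-18424

Using the last 7 terms:
D1: -36271, -59021, -91059, -134617, -192167, -266421
D2: -22750, -32038, -43558, -57550, -74254
D3: -9288, -11520, -13992, -16704
D4: -2232, -2472, -2712
D5: -240, -240
Constant fifth difference = -240.
Extend backward: -2232 + 240 = -1992;  -9288 + 1992 = -7296;  -22750 + 7296 = -15454;  -36271 + 15454 = -20817;  -39241 + 20817 = -18424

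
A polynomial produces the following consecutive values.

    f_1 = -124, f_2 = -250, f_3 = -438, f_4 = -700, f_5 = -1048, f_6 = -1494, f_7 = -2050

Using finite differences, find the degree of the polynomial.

3

Δ: -126, -188, -262, -348, -446, -556
Δ²: -62, -74, -86, -98, -110
Δ³: -12, -12, -12, -12
The third differences are constant, so the polynomial has degree 3.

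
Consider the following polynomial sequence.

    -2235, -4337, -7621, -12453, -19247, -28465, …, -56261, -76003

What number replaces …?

-40617

Using the first 6 terms:
First differences: -2102, -3284, -4832, -6794, -9218
Second differences: -1182, -1548, -1962, -2424
Third differences: -366, -414, -462
Fourth differences: -48, -48
Constant fourth difference = -48.
Extend forward: -462 − 48 = -510;  -2424 − 510 = -2934;  -9218 − 2934 = -12152;  -28465 − 12152 = -40617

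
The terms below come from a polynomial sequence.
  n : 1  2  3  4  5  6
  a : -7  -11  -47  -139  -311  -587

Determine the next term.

-991

D1: -4, -36, -92, -172, -276
D2: -32, -56, -80, -104
D3: -24, -24, -24
The third differences are constant (-24).
-104 − 24 = -128;  -276 − 128 = -404;  -587 − 404 = -991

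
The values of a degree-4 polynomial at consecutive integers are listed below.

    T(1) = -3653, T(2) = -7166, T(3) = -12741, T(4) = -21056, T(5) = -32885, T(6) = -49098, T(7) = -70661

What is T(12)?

-299256

First differences: -3513 , -5575 , -8315 , -11829 , -16213 , -21563
Second differences: -2062 , -2740 , -3514 , -4384 , -5350
Third differences: -678 , -774 , -870 , -966
Fourth differences: -96 , -96 , -96
Constant fourth difference = -96, so extend:
-966 − 96 = -1062;  -5350 − 1062 = -6412;  -21563 − 6412 = -27975;  -70661 − 27975 = -98636
-1062 − 96 = -1158;  -6412 − 1158 = -7570;  -27975 − 7570 = -35545;  -98636 − 35545 = -134181
-1158 − 96 = -1254;  -7570 − 1254 = -8824;  -35545 − 8824 = -44369;  -134181 − 44369 = -178550
-1254 − 96 = -1350;  -8824 − 1350 = -10174;  -44369 − 10174 = -54543;  -178550 − 54543 = -233093
-1350 − 96 = -1446;  -10174 − 1446 = -11620;  -54543 − 11620 = -66163;  -233093 − 66163 = -299256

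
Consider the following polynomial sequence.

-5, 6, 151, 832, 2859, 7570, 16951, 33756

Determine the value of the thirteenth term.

11, 145, 681, 2027, 4711, 9381, 16805
134, 536, 1346, 2684, 4670, 7424
402, 810, 1338, 1986, 2754
408, 528, 648, 768
120, 120, 120
Constant fifth difference = 120, so extend:
768 + 120 = 888;  2754 + 888 = 3642;  7424 + 3642 = 11066;  16805 + 11066 = 27871;  33756 + 27871 = 61627
888 + 120 = 1008;  3642 + 1008 = 4650;  11066 + 4650 = 15716;  27871 + 15716 = 43587;  61627 + 43587 = 105214
1008 + 120 = 1128;  4650 + 1128 = 5778;  15716 + 5778 = 21494;  43587 + 21494 = 65081;  105214 + 65081 = 170295
1128 + 120 = 1248;  5778 + 1248 = 7026;  21494 + 7026 = 28520;  65081 + 28520 = 93601;  170295 + 93601 = 263896
1248 + 120 = 1368;  7026 + 1368 = 8394;  28520 + 8394 = 36914;  93601 + 36914 = 130515;  263896 + 130515 = 394411

394411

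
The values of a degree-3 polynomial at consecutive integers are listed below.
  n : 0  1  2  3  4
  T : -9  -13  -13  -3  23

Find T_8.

407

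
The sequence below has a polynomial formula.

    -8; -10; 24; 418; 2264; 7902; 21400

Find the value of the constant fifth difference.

First differences: -2, 34, 394, 1846, 5638, 13498
Second differences: 36, 360, 1452, 3792, 7860
Third differences: 324, 1092, 2340, 4068
Fourth differences: 768, 1248, 1728
Fifth differences: 480, 480

480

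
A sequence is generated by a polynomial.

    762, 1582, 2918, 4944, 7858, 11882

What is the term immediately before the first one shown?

Δ: 820, 1336, 2026, 2914, 4024
Δ²: 516, 690, 888, 1110
Δ³: 174, 198, 222
Δ⁴: 24, 24
The fourth differences are constant at 24.
Work back: 174 − 24 = 150;  516 − 150 = 366;  820 − 366 = 454;  762 − 454 = 308

308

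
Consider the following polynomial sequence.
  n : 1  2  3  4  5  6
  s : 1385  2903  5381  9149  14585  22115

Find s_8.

45401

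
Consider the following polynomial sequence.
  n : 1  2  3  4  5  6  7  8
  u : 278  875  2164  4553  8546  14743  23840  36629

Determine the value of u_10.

76931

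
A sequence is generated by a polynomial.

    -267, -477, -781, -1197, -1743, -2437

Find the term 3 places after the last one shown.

-5587

Δ: -210, -304, -416, -546, -694
Δ²: -94, -112, -130, -148
Δ³: -18, -18, -18
Constant third difference = -18, so extend:
-148 − 18 = -166;  -694 − 166 = -860;  -2437 − 860 = -3297
-166 − 18 = -184;  -860 − 184 = -1044;  -3297 − 1044 = -4341
-184 − 18 = -202;  -1044 − 202 = -1246;  -4341 − 1246 = -5587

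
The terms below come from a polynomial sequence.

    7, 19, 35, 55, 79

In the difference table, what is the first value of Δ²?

4

First differences: 12, 16, 20, 24
Second differences: 4, 4, 4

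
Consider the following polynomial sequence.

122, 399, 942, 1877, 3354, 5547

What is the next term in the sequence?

277, 543, 935, 1477, 2193
266, 392, 542, 716
126, 150, 174
24, 24
Fourth differences constant at 24.
174 + 24 = 198;  716 + 198 = 914;  2193 + 914 = 3107;  5547 + 3107 = 8654

8654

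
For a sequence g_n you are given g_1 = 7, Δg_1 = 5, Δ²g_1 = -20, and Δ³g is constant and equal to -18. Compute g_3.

-3

Build the table forward from the leading diagonal:
Third differences: -18  -18  -18
Second differences: -20  -38  -56
First differences: 5  -15  -53
g: 7  12  -3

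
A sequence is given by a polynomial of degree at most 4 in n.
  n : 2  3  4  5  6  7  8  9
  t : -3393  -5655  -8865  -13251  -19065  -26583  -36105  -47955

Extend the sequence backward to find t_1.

First differences: -2262, -3210, -4386, -5814, -7518, -9522, -11850
Second differences: -948, -1176, -1428, -1704, -2004, -2328
Third differences: -228, -252, -276, -300, -324
Fourth differences: -24, -24, -24, -24
The fourth differences are constant at -24.
Work back: -228 + 24 = -204;  -948 + 204 = -744;  -2262 + 744 = -1518;  -3393 + 1518 = -1875

-1875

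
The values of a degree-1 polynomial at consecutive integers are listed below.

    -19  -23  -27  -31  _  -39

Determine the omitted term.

Using the first 4 terms:
First differences: -4, -4, -4
Constant first difference = -4.
Extend forward: -31 − 4 = -35

-35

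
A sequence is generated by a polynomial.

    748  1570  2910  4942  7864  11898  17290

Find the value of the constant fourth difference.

24

Δ: 822, 1340, 2032, 2922, 4034, 5392
Δ²: 518, 692, 890, 1112, 1358
Δ³: 174, 198, 222, 246
Δ⁴: 24, 24, 24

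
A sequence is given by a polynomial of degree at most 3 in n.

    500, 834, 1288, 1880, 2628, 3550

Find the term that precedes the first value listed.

268

D1: 334, 454, 592, 748, 922
D2: 120, 138, 156, 174
D3: 18, 18, 18
The third differences are constant at 18.
Work back: 120 − 18 = 102;  334 − 102 = 232;  500 − 232 = 268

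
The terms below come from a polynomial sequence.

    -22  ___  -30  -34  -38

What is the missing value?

Using the last 3 terms:
Δ: -4, -4
Constant first difference = -4.
Extend backward: -30 + 4 = -26

-26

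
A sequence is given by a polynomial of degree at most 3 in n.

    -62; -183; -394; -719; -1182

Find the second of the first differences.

-211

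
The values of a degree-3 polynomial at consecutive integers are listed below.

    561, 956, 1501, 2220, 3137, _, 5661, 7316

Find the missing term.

4276

Using the first 5 terms:
Δ: 395  545  719  917
Δ²: 150  174  198
Δ³: 24  24
Constant third difference = 24.
Extend forward: 198 + 24 = 222;  917 + 222 = 1139;  3137 + 1139 = 4276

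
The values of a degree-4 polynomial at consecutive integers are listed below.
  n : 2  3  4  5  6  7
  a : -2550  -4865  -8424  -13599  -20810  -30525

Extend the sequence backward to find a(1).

-2315  -3559  -5175  -7211  -9715
-1244  -1616  -2036  -2504
-372  -420  -468
-48  -48
The fourth differences are constant at -48.
Work back: -372 + 48 = -324;  -1244 + 324 = -920;  -2315 + 920 = -1395;  -2550 + 1395 = -1155

-1155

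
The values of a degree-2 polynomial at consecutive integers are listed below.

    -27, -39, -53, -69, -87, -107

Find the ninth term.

-179

Δ: -12, -14, -16, -18, -20
Δ²: -2, -2, -2, -2
Constant second difference = -2, so extend:
-20 − 2 = -22;  -107 − 22 = -129
-22 − 2 = -24;  -129 − 24 = -153
-24 − 2 = -26;  -153 − 26 = -179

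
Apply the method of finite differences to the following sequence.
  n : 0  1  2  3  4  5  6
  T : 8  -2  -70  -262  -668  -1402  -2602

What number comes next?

-4430

D1: -10 , -68 , -192 , -406 , -734 , -1200
D2: -58 , -124 , -214 , -328 , -466
D3: -66 , -90 , -114 , -138
D4: -24 , -24 , -24
Fourth differences constant at -24.
-138 − 24 = -162;  -466 − 162 = -628;  -1200 − 628 = -1828;  -2602 − 1828 = -4430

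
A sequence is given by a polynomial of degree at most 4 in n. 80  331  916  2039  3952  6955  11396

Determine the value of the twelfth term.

70711

D1: 251 , 585 , 1123 , 1913 , 3003 , 4441
D2: 334 , 538 , 790 , 1090 , 1438
D3: 204 , 252 , 300 , 348
D4: 48 , 48 , 48
Constant fourth difference = 48, so extend:
348 + 48 = 396;  1438 + 396 = 1834;  4441 + 1834 = 6275;  11396 + 6275 = 17671
396 + 48 = 444;  1834 + 444 = 2278;  6275 + 2278 = 8553;  17671 + 8553 = 26224
444 + 48 = 492;  2278 + 492 = 2770;  8553 + 2770 = 11323;  26224 + 11323 = 37547
492 + 48 = 540;  2770 + 540 = 3310;  11323 + 3310 = 14633;  37547 + 14633 = 52180
540 + 48 = 588;  3310 + 588 = 3898;  14633 + 3898 = 18531;  52180 + 18531 = 70711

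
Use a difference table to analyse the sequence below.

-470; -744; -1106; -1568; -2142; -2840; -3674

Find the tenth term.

D1: -274  -362  -462  -574  -698  -834
D2: -88  -100  -112  -124  -136
D3: -12  -12  -12  -12
Third differences constant at -12.
-136 − 12 = -148;  -834 − 148 = -982;  -3674 − 982 = -4656
-148 − 12 = -160;  -982 − 160 = -1142;  -4656 − 1142 = -5798
-160 − 12 = -172;  -1142 − 172 = -1314;  -5798 − 1314 = -7112

-7112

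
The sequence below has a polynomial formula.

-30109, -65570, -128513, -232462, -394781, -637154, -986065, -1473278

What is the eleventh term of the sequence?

-4171649

-35461, -62943, -103949, -162319, -242373, -348911, -487213
-27482, -41006, -58370, -80054, -106538, -138302
-13524, -17364, -21684, -26484, -31764
-3840, -4320, -4800, -5280
-480, -480, -480
Constant fifth difference = -480, so extend:
-5280 − 480 = -5760;  -31764 − 5760 = -37524;  -138302 − 37524 = -175826;  -487213 − 175826 = -663039;  -1473278 − 663039 = -2136317
-5760 − 480 = -6240;  -37524 − 6240 = -43764;  -175826 − 43764 = -219590;  -663039 − 219590 = -882629;  -2136317 − 882629 = -3018946
-6240 − 480 = -6720;  -43764 − 6720 = -50484;  -219590 − 50484 = -270074;  -882629 − 270074 = -1152703;  -3018946 − 1152703 = -4171649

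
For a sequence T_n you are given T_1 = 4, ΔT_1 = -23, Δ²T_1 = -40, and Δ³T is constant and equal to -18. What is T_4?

Build the table forward from the leading diagonal:
Third differences: -18  -18  -18  -18
Second differences: -40  -58  -76  -94
First differences: -23  -63  -121  -197
T: 4  -19  -82  -203

-203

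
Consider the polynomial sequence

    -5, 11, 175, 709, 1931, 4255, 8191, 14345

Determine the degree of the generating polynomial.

4

Δ: 16, 164, 534, 1222, 2324, 3936, 6154
Δ²: 148, 370, 688, 1102, 1612, 2218
Δ³: 222, 318, 414, 510, 606
Δ⁴: 96, 96, 96, 96
The fourth differences are constant, so the polynomial has degree 4.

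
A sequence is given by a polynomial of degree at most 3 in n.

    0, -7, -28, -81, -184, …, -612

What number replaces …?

-355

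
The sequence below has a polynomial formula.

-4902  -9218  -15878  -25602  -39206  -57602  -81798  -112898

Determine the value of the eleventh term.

-260102

First differences: -4316 , -6660 , -9724 , -13604 , -18396 , -24196 , -31100
Second differences: -2344 , -3064 , -3880 , -4792 , -5800 , -6904
Third differences: -720 , -816 , -912 , -1008 , -1104
Fourth differences: -96 , -96 , -96 , -96
Fourth differences constant at -96.
-1104 − 96 = -1200;  -6904 − 1200 = -8104;  -31100 − 8104 = -39204;  -112898 − 39204 = -152102
-1200 − 96 = -1296;  -8104 − 1296 = -9400;  -39204 − 9400 = -48604;  -152102 − 48604 = -200706
-1296 − 96 = -1392;  -9400 − 1392 = -10792;  -48604 − 10792 = -59396;  -200706 − 59396 = -260102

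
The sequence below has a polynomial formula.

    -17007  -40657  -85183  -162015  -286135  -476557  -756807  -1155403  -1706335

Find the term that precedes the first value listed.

-5875

D1: -23650  -44526  -76832  -124120  -190422  -280250  -398596  -550932
D2: -20876  -32306  -47288  -66302  -89828  -118346  -152336
D3: -11430  -14982  -19014  -23526  -28518  -33990
D4: -3552  -4032  -4512  -4992  -5472
D5: -480  -480  -480  -480
The fifth differences are constant at -480.
Work back: -3552 + 480 = -3072;  -11430 + 3072 = -8358;  -20876 + 8358 = -12518;  -23650 + 12518 = -11132;  -17007 + 11132 = -5875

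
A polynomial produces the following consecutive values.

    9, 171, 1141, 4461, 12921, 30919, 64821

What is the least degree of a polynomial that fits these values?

5

First differences: 162, 970, 3320, 8460, 17998, 33902
Second differences: 808, 2350, 5140, 9538, 15904
Third differences: 1542, 2790, 4398, 6366
Fourth differences: 1248, 1608, 1968
Fifth differences: 360, 360
The fifth differences are constant, so the polynomial has degree 5.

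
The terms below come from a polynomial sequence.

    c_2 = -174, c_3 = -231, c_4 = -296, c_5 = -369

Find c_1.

First differences: -57  -65  -73
Second differences: -8  -8
The second differences are constant at -8.
Work back: -57 + 8 = -49;  -174 + 49 = -125

-125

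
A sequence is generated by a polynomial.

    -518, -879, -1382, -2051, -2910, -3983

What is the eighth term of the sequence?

Δ: -361 , -503 , -669 , -859 , -1073
Δ²: -142 , -166 , -190 , -214
Δ³: -24 , -24 , -24
Constant third difference = -24, so extend:
-214 − 24 = -238;  -1073 − 238 = -1311;  -3983 − 1311 = -5294
-238 − 24 = -262;  -1311 − 262 = -1573;  -5294 − 1573 = -6867

-6867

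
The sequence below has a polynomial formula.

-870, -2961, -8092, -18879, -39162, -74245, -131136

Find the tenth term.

-533337

Δ: -2091 , -5131 , -10787 , -20283 , -35083 , -56891
Δ²: -3040 , -5656 , -9496 , -14800 , -21808
Δ³: -2616 , -3840 , -5304 , -7008
Δ⁴: -1224 , -1464 , -1704
Δ⁵: -240 , -240
Fifth differences constant at -240.
-1704 − 240 = -1944;  -7008 − 1944 = -8952;  -21808 − 8952 = -30760;  -56891 − 30760 = -87651;  -131136 − 87651 = -218787
-1944 − 240 = -2184;  -8952 − 2184 = -11136;  -30760 − 11136 = -41896;  -87651 − 41896 = -129547;  -218787 − 129547 = -348334
-2184 − 240 = -2424;  -11136 − 2424 = -13560;  -41896 − 13560 = -55456;  -129547 − 55456 = -185003;  -348334 − 185003 = -533337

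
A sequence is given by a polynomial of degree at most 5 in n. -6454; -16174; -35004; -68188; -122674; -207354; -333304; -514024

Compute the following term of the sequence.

D1: -9720, -18830, -33184, -54486, -84680, -125950, -180720
D2: -9110, -14354, -21302, -30194, -41270, -54770
D3: -5244, -6948, -8892, -11076, -13500
D4: -1704, -1944, -2184, -2424
D5: -240, -240, -240
Constant fifth difference = -240, so extend:
-2424 − 240 = -2664;  -13500 − 2664 = -16164;  -54770 − 16164 = -70934;  -180720 − 70934 = -251654;  -514024 − 251654 = -765678

-765678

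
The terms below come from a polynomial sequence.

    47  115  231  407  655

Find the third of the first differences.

D1: 68, 116, 176, 248
D2: 48, 60, 72
D3: 12, 12

176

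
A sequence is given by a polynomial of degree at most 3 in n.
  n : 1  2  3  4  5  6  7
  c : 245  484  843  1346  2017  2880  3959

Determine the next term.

5278

Δ: 239, 359, 503, 671, 863, 1079
Δ²: 120, 144, 168, 192, 216
Δ³: 24, 24, 24, 24
Constant third difference = 24, so extend:
216 + 24 = 240;  1079 + 240 = 1319;  3959 + 1319 = 5278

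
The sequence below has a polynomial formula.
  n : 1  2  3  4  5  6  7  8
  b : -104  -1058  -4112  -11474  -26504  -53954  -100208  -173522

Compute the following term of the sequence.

Δ: -954 , -3054 , -7362 , -15030 , -27450 , -46254 , -73314
Δ²: -2100 , -4308 , -7668 , -12420 , -18804 , -27060
Δ³: -2208 , -3360 , -4752 , -6384 , -8256
Δ⁴: -1152 , -1392 , -1632 , -1872
Δ⁵: -240 , -240 , -240
Constant fifth difference = -240, so extend:
-1872 − 240 = -2112;  -8256 − 2112 = -10368;  -27060 − 10368 = -37428;  -73314 − 37428 = -110742;  -173522 − 110742 = -284264

-284264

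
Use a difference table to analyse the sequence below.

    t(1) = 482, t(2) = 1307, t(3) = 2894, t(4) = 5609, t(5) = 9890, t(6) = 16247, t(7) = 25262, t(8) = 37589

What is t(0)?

825, 1587, 2715, 4281, 6357, 9015, 12327
762, 1128, 1566, 2076, 2658, 3312
366, 438, 510, 582, 654
72, 72, 72, 72
The fourth differences are constant at 72.
Work back: 366 − 72 = 294;  762 − 294 = 468;  825 − 468 = 357;  482 − 357 = 125

125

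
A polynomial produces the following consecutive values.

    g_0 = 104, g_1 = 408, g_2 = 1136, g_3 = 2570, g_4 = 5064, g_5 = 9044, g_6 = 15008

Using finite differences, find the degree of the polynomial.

304, 728, 1434, 2494, 3980, 5964
424, 706, 1060, 1486, 1984
282, 354, 426, 498
72, 72, 72
The fourth differences are constant, so the polynomial has degree 4.

4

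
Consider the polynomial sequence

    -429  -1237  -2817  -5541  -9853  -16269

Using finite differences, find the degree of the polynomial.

First differences: -808, -1580, -2724, -4312, -6416
Second differences: -772, -1144, -1588, -2104
Third differences: -372, -444, -516
Fourth differences: -72, -72
The fourth differences are constant, so the polynomial has degree 4.

4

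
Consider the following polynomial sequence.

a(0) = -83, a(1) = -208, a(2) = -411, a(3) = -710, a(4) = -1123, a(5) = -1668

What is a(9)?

-5528

D1: -125  -203  -299  -413  -545
D2: -78  -96  -114  -132
D3: -18  -18  -18
Third differences constant at -18.
-132 − 18 = -150;  -545 − 150 = -695;  -1668 − 695 = -2363
-150 − 18 = -168;  -695 − 168 = -863;  -2363 − 863 = -3226
-168 − 18 = -186;  -863 − 186 = -1049;  -3226 − 1049 = -4275
-186 − 18 = -204;  -1049 − 204 = -1253;  -4275 − 1253 = -5528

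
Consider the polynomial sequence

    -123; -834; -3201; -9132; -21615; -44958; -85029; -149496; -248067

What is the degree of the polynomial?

Δ: -711, -2367, -5931, -12483, -23343, -40071, -64467, -98571
Δ²: -1656, -3564, -6552, -10860, -16728, -24396, -34104
Δ³: -1908, -2988, -4308, -5868, -7668, -9708
Δ⁴: -1080, -1320, -1560, -1800, -2040
Δ⁵: -240, -240, -240, -240
The fifth differences are constant, so the polynomial has degree 5.

5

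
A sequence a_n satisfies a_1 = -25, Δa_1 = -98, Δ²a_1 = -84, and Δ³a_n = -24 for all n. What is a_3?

-305

Build the table forward from the leading diagonal:
D3: -24  -24  -24
D2: -84  -108  -132
D1: -98  -182  -290
a: -25  -123  -305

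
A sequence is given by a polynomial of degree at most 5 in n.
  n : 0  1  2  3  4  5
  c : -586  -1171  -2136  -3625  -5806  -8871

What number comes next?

-13036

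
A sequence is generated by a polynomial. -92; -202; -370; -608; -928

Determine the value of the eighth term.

-2500

D1: -110, -168, -238, -320
D2: -58, -70, -82
D3: -12, -12
Third differences constant at -12.
-82 − 12 = -94;  -320 − 94 = -414;  -928 − 414 = -1342
-94 − 12 = -106;  -414 − 106 = -520;  -1342 − 520 = -1862
-106 − 12 = -118;  -520 − 118 = -638;  -1862 − 638 = -2500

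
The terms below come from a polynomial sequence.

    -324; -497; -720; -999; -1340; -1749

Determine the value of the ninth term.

-3444

D1: -173, -223, -279, -341, -409
D2: -50, -56, -62, -68
D3: -6, -6, -6
Third differences constant at -6.
-68 − 6 = -74;  -409 − 74 = -483;  -1749 − 483 = -2232
-74 − 6 = -80;  -483 − 80 = -563;  -2232 − 563 = -2795
-80 − 6 = -86;  -563 − 86 = -649;  -2795 − 649 = -3444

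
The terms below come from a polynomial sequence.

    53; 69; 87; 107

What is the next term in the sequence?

16  18  20
2  2
Second differences constant at 2.
20 + 2 = 22;  107 + 22 = 129

129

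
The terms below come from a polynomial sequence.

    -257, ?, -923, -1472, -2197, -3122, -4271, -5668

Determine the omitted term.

-526

Using the last 6 terms:
Δ: -549, -725, -925, -1149, -1397
Δ²: -176, -200, -224, -248
Δ³: -24, -24, -24
Constant third difference = -24.
Extend backward: -176 + 24 = -152;  -549 + 152 = -397;  -923 + 397 = -526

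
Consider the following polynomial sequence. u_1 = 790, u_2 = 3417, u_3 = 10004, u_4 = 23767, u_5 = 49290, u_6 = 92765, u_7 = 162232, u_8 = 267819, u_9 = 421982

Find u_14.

2550597

First differences: 2627  6587  13763  25523  43475  69467  105587  154163
Second differences: 3960  7176  11760  17952  25992  36120  48576
Third differences: 3216  4584  6192  8040  10128  12456
Fourth differences: 1368  1608  1848  2088  2328
Fifth differences: 240  240  240  240
Constant fifth difference = 240, so extend:
2328 + 240 = 2568;  12456 + 2568 = 15024;  48576 + 15024 = 63600;  154163 + 63600 = 217763;  421982 + 217763 = 639745
2568 + 240 = 2808;  15024 + 2808 = 17832;  63600 + 17832 = 81432;  217763 + 81432 = 299195;  639745 + 299195 = 938940
2808 + 240 = 3048;  17832 + 3048 = 20880;  81432 + 20880 = 102312;  299195 + 102312 = 401507;  938940 + 401507 = 1340447
3048 + 240 = 3288;  20880 + 3288 = 24168;  102312 + 24168 = 126480;  401507 + 126480 = 527987;  1340447 + 527987 = 1868434
3288 + 240 = 3528;  24168 + 3528 = 27696;  126480 + 27696 = 154176;  527987 + 154176 = 682163;  1868434 + 682163 = 2550597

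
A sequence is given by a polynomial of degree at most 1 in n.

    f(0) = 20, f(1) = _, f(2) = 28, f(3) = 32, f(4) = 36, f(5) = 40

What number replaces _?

Using the last 4 terms:
First differences: 4, 4, 4
Constant first difference = 4.
Extend backward: 28 − 4 = 24

24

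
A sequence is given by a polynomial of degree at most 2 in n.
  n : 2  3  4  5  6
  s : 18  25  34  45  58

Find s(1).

First differences: 7, 9, 11, 13
Second differences: 2, 2, 2
The second differences are constant at 2.
Work back: 7 − 2 = 5;  18 − 5 = 13

13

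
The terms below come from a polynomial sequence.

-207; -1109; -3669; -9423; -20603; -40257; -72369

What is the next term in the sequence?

-121979

First differences: -902, -2560, -5754, -11180, -19654, -32112
Second differences: -1658, -3194, -5426, -8474, -12458
Third differences: -1536, -2232, -3048, -3984
Fourth differences: -696, -816, -936
Fifth differences: -120, -120
Fifth differences constant at -120.
-936 − 120 = -1056;  -3984 − 1056 = -5040;  -12458 − 5040 = -17498;  -32112 − 17498 = -49610;  -72369 − 49610 = -121979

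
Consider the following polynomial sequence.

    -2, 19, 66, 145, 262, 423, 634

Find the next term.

D1: 21  47  79  117  161  211
D2: 26  32  38  44  50
D3: 6  6  6  6
Third differences constant at 6.
50 + 6 = 56;  211 + 56 = 267;  634 + 267 = 901

901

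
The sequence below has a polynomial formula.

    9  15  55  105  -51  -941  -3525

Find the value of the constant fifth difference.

-120

First differences: 6, 40, 50, -156, -890, -2584
Second differences: 34, 10, -206, -734, -1694
Third differences: -24, -216, -528, -960
Fourth differences: -192, -312, -432
Fifth differences: -120, -120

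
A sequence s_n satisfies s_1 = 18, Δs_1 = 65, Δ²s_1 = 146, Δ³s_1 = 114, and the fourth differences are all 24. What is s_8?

Build the table forward from the leading diagonal:
D4: 24, 24, 24, 24, 24, 24, 24, 24
D3: 114, 138, 162, 186, 210, 234, 258, 282
D2: 146, 260, 398, 560, 746, 956, 1190, 1448
D1: 65, 211, 471, 869, 1429, 2175, 3131, 4321
s: 18, 83, 294, 765, 1634, 3063, 5238, 8369

8369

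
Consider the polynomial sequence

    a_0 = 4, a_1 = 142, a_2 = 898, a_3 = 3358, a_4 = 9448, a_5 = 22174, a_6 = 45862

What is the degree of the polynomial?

138, 756, 2460, 6090, 12726, 23688
618, 1704, 3630, 6636, 10962
1086, 1926, 3006, 4326
840, 1080, 1320
240, 240
The fifth differences are constant, so the polynomial has degree 5.

5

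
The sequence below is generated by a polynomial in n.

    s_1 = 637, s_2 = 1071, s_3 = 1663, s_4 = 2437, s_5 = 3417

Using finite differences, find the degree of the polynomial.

D1: 434, 592, 774, 980
D2: 158, 182, 206
D3: 24, 24
The third differences are constant, so the polynomial has degree 3.

3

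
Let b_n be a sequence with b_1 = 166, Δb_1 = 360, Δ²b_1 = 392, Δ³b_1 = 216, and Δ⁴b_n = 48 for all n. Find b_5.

Build the table forward from the leading diagonal:
D4: 48, 48, 48, 48, 48
D3: 216, 264, 312, 360, 408
D2: 392, 608, 872, 1184, 1544
D1: 360, 752, 1360, 2232, 3416
b: 166, 526, 1278, 2638, 4870

4870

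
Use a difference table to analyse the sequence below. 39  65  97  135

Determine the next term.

26 , 32 , 38
6 , 6
Second differences constant at 6.
38 + 6 = 44;  135 + 44 = 179

179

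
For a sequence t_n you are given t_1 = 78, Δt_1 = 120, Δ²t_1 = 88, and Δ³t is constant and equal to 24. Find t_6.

Build the table forward from the leading diagonal:
Δ³: 24, 24, 24, 24, 24, 24
Δ²: 88, 112, 136, 160, 184, 208
Δ: 120, 208, 320, 456, 616, 800
t: 78, 198, 406, 726, 1182, 1798

1798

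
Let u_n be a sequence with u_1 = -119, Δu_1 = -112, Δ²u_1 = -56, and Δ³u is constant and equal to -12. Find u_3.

Build the table forward from the leading diagonal:
Third differences: -12  -12  -12
Second differences: -56  -68  -80
First differences: -112  -168  -236
u: -119  -231  -399

-399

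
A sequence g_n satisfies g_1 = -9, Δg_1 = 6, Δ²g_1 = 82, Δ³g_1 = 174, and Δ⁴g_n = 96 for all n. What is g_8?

Build the table forward from the leading diagonal:
Δ⁴: 96  96  96  96  96  96  96  96
Δ³: 174  270  366  462  558  654  750  846
Δ²: 82  256  526  892  1354  1912  2566  3316
Δ: 6  88  344  870  1762  3116  5028  7594
g: -9  -3  85  429  1299  3061  6177  11205

11205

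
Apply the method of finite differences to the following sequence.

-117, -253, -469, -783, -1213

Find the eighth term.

D1: -136, -216, -314, -430
D2: -80, -98, -116
D3: -18, -18
Constant third difference = -18, so extend:
-116 − 18 = -134;  -430 − 134 = -564;  -1213 − 564 = -1777
-134 − 18 = -152;  -564 − 152 = -716;  -1777 − 716 = -2493
-152 − 18 = -170;  -716 − 170 = -886;  -2493 − 886 = -3379

-3379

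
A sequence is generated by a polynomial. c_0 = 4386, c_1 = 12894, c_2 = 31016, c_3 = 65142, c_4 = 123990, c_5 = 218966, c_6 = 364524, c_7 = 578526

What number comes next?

Δ: 8508  18122  34126  58848  94976  145558  214002
Δ²: 9614  16004  24722  36128  50582  68444
Δ³: 6390  8718  11406  14454  17862
Δ⁴: 2328  2688  3048  3408
Δ⁵: 360  360  360
Fifth differences constant at 360.
3408 + 360 = 3768;  17862 + 3768 = 21630;  68444 + 21630 = 90074;  214002 + 90074 = 304076;  578526 + 304076 = 882602

882602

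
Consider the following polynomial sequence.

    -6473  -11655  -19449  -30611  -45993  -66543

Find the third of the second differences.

D1: -5182, -7794, -11162, -15382, -20550
D2: -2612, -3368, -4220, -5168
D3: -756, -852, -948
D4: -96, -96

-4220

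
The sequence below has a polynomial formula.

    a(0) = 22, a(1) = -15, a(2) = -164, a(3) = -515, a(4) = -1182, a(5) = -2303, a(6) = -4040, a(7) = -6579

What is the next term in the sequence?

-10130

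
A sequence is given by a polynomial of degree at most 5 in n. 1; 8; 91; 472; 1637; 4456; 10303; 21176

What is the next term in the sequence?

39817

7  83  381  1165  2819  5847  10873
76  298  784  1654  3028  5026
222  486  870  1374  1998
264  384  504  624
120  120  120
Constant fifth difference = 120, so extend:
624 + 120 = 744;  1998 + 744 = 2742;  5026 + 2742 = 7768;  10873 + 7768 = 18641;  21176 + 18641 = 39817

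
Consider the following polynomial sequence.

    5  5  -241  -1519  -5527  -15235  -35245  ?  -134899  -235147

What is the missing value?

-72151

Using the first 7 terms:
Δ: 0  -246  -1278  -4008  -9708  -20010
Δ²: -246  -1032  -2730  -5700  -10302
Δ³: -786  -1698  -2970  -4602
Δ⁴: -912  -1272  -1632
Δ⁵: -360  -360
Constant fifth difference = -360.
Extend forward: -1632 − 360 = -1992;  -4602 − 1992 = -6594;  -10302 − 6594 = -16896;  -20010 − 16896 = -36906;  -35245 − 36906 = -72151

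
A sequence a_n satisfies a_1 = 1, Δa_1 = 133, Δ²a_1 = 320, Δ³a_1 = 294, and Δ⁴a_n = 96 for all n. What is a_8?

21302

Build the table forward from the leading diagonal:
D4: 96  96  96  96  96  96  96  96
D3: 294  390  486  582  678  774  870  966
D2: 320  614  1004  1490  2072  2750  3524  4394
D1: 133  453  1067  2071  3561  5633  8383  11907
a: 1  134  587  1654  3725  7286  12919  21302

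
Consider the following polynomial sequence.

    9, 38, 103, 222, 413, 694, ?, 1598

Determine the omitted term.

1083

Using the first 6 terms:
D1: 29, 65, 119, 191, 281
D2: 36, 54, 72, 90
D3: 18, 18, 18
Constant third difference = 18.
Extend forward: 90 + 18 = 108;  281 + 108 = 389;  694 + 389 = 1083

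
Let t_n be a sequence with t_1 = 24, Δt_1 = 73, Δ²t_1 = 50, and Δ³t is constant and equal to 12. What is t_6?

Build the table forward from the leading diagonal:
Δ³: 12, 12, 12, 12, 12, 12
Δ²: 50, 62, 74, 86, 98, 110
Δ: 73, 123, 185, 259, 345, 443
t: 24, 97, 220, 405, 664, 1009

1009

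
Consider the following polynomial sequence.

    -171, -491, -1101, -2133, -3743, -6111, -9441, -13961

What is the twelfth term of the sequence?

First differences: -320  -610  -1032  -1610  -2368  -3330  -4520
Second differences: -290  -422  -578  -758  -962  -1190
Third differences: -132  -156  -180  -204  -228
Fourth differences: -24  -24  -24  -24
The fourth differences are constant (-24).
-228 − 24 = -252;  -1190 − 252 = -1442;  -4520 − 1442 = -5962;  -13961 − 5962 = -19923
-252 − 24 = -276;  -1442 − 276 = -1718;  -5962 − 1718 = -7680;  -19923 − 7680 = -27603
-276 − 24 = -300;  -1718 − 300 = -2018;  -7680 − 2018 = -9698;  -27603 − 9698 = -37301
-300 − 24 = -324;  -2018 − 324 = -2342;  -9698 − 2342 = -12040;  -37301 − 12040 = -49341

-49341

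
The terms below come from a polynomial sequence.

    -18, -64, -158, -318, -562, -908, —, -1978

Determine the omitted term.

-1374

Using the first 6 terms:
First differences: -46, -94, -160, -244, -346
Second differences: -48, -66, -84, -102
Third differences: -18, -18, -18
Constant third difference = -18.
Extend forward: -102 − 18 = -120;  -346 − 120 = -466;  -908 − 466 = -1374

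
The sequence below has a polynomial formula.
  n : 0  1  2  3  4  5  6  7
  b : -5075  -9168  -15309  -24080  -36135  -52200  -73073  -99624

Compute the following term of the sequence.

Δ: -4093, -6141, -8771, -12055, -16065, -20873, -26551
Δ²: -2048, -2630, -3284, -4010, -4808, -5678
Δ³: -582, -654, -726, -798, -870
Δ⁴: -72, -72, -72, -72
Fourth differences constant at -72.
-870 − 72 = -942;  -5678 − 942 = -6620;  -26551 − 6620 = -33171;  -99624 − 33171 = -132795

-132795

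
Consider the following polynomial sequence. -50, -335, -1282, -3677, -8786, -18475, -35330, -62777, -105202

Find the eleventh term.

-258050

First differences: -285  -947  -2395  -5109  -9689  -16855  -27447  -42425
Second differences: -662  -1448  -2714  -4580  -7166  -10592  -14978
Third differences: -786  -1266  -1866  -2586  -3426  -4386
Fourth differences: -480  -600  -720  -840  -960
Fifth differences: -120  -120  -120  -120
Fifth differences constant at -120.
-960 − 120 = -1080;  -4386 − 1080 = -5466;  -14978 − 5466 = -20444;  -42425 − 20444 = -62869;  -105202 − 62869 = -168071
-1080 − 120 = -1200;  -5466 − 1200 = -6666;  -20444 − 6666 = -27110;  -62869 − 27110 = -89979;  -168071 − 89979 = -258050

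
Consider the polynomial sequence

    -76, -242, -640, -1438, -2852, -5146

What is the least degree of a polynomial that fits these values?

4

-166, -398, -798, -1414, -2294
-232, -400, -616, -880
-168, -216, -264
-48, -48
The fourth differences are constant, so the polynomial has degree 4.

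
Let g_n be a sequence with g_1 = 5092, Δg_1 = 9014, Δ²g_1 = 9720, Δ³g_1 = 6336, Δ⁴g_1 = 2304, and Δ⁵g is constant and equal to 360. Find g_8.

Build the table forward from the leading diagonal:
Δ⁵: 360, 360, 360, 360, 360, 360, 360, 360
Δ⁴: 2304, 2664, 3024, 3384, 3744, 4104, 4464, 4824
Δ³: 6336, 8640, 11304, 14328, 17712, 21456, 25560, 30024
Δ²: 9720, 16056, 24696, 36000, 50328, 68040, 89496, 115056
Δ: 9014, 18734, 34790, 59486, 95486, 145814, 213854, 303350
g: 5092, 14106, 32840, 67630, 127116, 222602, 368416, 582270

582270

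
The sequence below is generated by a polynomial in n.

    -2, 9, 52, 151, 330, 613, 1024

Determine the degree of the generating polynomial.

3

First differences: 11, 43, 99, 179, 283, 411
Second differences: 32, 56, 80, 104, 128
Third differences: 24, 24, 24, 24
The third differences are constant, so the polynomial has degree 3.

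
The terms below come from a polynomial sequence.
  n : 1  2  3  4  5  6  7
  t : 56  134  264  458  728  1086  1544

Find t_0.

18

D1: 78  130  194  270  358  458
D2: 52  64  76  88  100
D3: 12  12  12  12
The third differences are constant at 12.
Work back: 52 − 12 = 40;  78 − 40 = 38;  56 − 38 = 18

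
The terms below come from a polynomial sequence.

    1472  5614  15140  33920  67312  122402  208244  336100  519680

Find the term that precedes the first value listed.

92

4142, 9526, 18780, 33392, 55090, 85842, 127856, 183580
5384, 9254, 14612, 21698, 30752, 42014, 55724
3870, 5358, 7086, 9054, 11262, 13710
1488, 1728, 1968, 2208, 2448
240, 240, 240, 240
The fifth differences are constant at 240.
Work back: 1488 − 240 = 1248;  3870 − 1248 = 2622;  5384 − 2622 = 2762;  4142 − 2762 = 1380;  1472 − 1380 = 92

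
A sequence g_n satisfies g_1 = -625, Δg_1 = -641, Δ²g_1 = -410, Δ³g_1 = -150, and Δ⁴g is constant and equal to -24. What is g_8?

-19812

Build the table forward from the leading diagonal:
Δ⁴: -24, -24, -24, -24, -24, -24, -24, -24
Δ³: -150, -174, -198, -222, -246, -270, -294, -318
Δ²: -410, -560, -734, -932, -1154, -1400, -1670, -1964
Δ: -641, -1051, -1611, -2345, -3277, -4431, -5831, -7501
g: -625, -1266, -2317, -3928, -6273, -9550, -13981, -19812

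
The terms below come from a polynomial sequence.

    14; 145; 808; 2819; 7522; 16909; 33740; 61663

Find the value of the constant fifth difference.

First differences: 131, 663, 2011, 4703, 9387, 16831, 27923
Second differences: 532, 1348, 2692, 4684, 7444, 11092
Third differences: 816, 1344, 1992, 2760, 3648
Fourth differences: 528, 648, 768, 888
Fifth differences: 120, 120, 120

120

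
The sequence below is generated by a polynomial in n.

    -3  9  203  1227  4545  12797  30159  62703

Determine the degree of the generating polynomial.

5

D1: 12, 194, 1024, 3318, 8252, 17362, 32544
D2: 182, 830, 2294, 4934, 9110, 15182
D3: 648, 1464, 2640, 4176, 6072
D4: 816, 1176, 1536, 1896
D5: 360, 360, 360
The fifth differences are constant, so the polynomial has degree 5.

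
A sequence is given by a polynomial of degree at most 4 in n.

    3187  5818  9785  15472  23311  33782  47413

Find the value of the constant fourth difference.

First differences: 2631, 3967, 5687, 7839, 10471, 13631
Second differences: 1336, 1720, 2152, 2632, 3160
Third differences: 384, 432, 480, 528
Fourth differences: 48, 48, 48

48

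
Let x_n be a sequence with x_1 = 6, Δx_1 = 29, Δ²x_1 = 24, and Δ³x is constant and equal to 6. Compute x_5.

290

Build the table forward from the leading diagonal:
Third differences: 6, 6, 6, 6, 6
Second differences: 24, 30, 36, 42, 48
First differences: 29, 53, 83, 119, 161
x: 6, 35, 88, 171, 290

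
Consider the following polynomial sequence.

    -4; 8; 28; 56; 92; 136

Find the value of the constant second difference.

D1: 12, 20, 28, 36, 44
D2: 8, 8, 8, 8

8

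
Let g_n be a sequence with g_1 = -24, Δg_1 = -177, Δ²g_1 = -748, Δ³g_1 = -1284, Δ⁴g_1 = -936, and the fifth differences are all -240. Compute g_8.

Build the table forward from the leading diagonal:
D5: -240, -240, -240, -240, -240, -240, -240, -240
D4: -936, -1176, -1416, -1656, -1896, -2136, -2376, -2616
D3: -1284, -2220, -3396, -4812, -6468, -8364, -10500, -12876
D2: -748, -2032, -4252, -7648, -12460, -18928, -27292, -37792
D1: -177, -925, -2957, -7209, -14857, -27317, -46245, -73537
g: -24, -201, -1126, -4083, -11292, -26149, -53466, -99711

-99711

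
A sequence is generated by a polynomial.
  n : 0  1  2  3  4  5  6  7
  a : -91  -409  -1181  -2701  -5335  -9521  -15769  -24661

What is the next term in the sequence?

-36851

Δ: -318 , -772 , -1520 , -2634 , -4186 , -6248 , -8892
Δ²: -454 , -748 , -1114 , -1552 , -2062 , -2644
Δ³: -294 , -366 , -438 , -510 , -582
Δ⁴: -72 , -72 , -72 , -72
The fourth differences are constant (-72).
-582 − 72 = -654;  -2644 − 654 = -3298;  -8892 − 3298 = -12190;  -24661 − 12190 = -36851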